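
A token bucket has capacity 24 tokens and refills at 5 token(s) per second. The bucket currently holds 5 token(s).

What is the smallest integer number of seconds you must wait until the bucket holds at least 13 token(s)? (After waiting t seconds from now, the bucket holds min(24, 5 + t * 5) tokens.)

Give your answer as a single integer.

Answer: 2

Derivation:
Need 5 + t * 5 >= 13, so t >= 8/5.
Smallest integer t = ceil(8/5) = 2.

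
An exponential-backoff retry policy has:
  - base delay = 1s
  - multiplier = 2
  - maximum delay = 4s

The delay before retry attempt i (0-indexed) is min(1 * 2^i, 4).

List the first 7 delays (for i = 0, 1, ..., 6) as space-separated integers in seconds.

Answer: 1 2 4 4 4 4 4

Derivation:
Computing each delay:
  i=0: min(1*2^0, 4) = 1
  i=1: min(1*2^1, 4) = 2
  i=2: min(1*2^2, 4) = 4
  i=3: min(1*2^3, 4) = 4
  i=4: min(1*2^4, 4) = 4
  i=5: min(1*2^5, 4) = 4
  i=6: min(1*2^6, 4) = 4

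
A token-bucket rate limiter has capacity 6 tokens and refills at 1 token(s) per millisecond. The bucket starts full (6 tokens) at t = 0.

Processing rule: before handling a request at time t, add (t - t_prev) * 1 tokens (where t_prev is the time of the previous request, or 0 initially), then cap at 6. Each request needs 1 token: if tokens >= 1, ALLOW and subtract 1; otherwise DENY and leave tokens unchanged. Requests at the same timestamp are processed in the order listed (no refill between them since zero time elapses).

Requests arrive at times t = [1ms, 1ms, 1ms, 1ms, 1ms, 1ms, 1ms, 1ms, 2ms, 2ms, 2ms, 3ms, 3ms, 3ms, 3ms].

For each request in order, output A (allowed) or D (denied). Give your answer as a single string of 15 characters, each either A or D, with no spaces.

Answer: AAAAAADDADDADDD

Derivation:
Simulating step by step:
  req#1 t=1ms: ALLOW
  req#2 t=1ms: ALLOW
  req#3 t=1ms: ALLOW
  req#4 t=1ms: ALLOW
  req#5 t=1ms: ALLOW
  req#6 t=1ms: ALLOW
  req#7 t=1ms: DENY
  req#8 t=1ms: DENY
  req#9 t=2ms: ALLOW
  req#10 t=2ms: DENY
  req#11 t=2ms: DENY
  req#12 t=3ms: ALLOW
  req#13 t=3ms: DENY
  req#14 t=3ms: DENY
  req#15 t=3ms: DENY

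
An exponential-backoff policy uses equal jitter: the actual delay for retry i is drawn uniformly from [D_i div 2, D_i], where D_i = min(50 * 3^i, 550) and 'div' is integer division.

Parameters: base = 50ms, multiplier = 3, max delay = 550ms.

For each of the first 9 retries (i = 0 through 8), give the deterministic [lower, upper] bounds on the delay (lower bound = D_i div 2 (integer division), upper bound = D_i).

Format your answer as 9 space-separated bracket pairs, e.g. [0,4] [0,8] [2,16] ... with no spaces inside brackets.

Answer: [25,50] [75,150] [225,450] [275,550] [275,550] [275,550] [275,550] [275,550] [275,550]

Derivation:
Computing bounds per retry:
  i=0: D_i=min(50*3^0,550)=50, bounds=[25,50]
  i=1: D_i=min(50*3^1,550)=150, bounds=[75,150]
  i=2: D_i=min(50*3^2,550)=450, bounds=[225,450]
  i=3: D_i=min(50*3^3,550)=550, bounds=[275,550]
  i=4: D_i=min(50*3^4,550)=550, bounds=[275,550]
  i=5: D_i=min(50*3^5,550)=550, bounds=[275,550]
  i=6: D_i=min(50*3^6,550)=550, bounds=[275,550]
  i=7: D_i=min(50*3^7,550)=550, bounds=[275,550]
  i=8: D_i=min(50*3^8,550)=550, bounds=[275,550]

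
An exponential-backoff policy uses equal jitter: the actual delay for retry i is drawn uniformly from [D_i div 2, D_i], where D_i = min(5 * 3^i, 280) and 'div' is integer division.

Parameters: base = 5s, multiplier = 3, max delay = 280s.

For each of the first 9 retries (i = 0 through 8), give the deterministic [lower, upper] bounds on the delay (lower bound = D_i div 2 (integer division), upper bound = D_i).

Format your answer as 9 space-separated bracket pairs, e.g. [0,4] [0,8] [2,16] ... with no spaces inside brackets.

Answer: [2,5] [7,15] [22,45] [67,135] [140,280] [140,280] [140,280] [140,280] [140,280]

Derivation:
Computing bounds per retry:
  i=0: D_i=min(5*3^0,280)=5, bounds=[2,5]
  i=1: D_i=min(5*3^1,280)=15, bounds=[7,15]
  i=2: D_i=min(5*3^2,280)=45, bounds=[22,45]
  i=3: D_i=min(5*3^3,280)=135, bounds=[67,135]
  i=4: D_i=min(5*3^4,280)=280, bounds=[140,280]
  i=5: D_i=min(5*3^5,280)=280, bounds=[140,280]
  i=6: D_i=min(5*3^6,280)=280, bounds=[140,280]
  i=7: D_i=min(5*3^7,280)=280, bounds=[140,280]
  i=8: D_i=min(5*3^8,280)=280, bounds=[140,280]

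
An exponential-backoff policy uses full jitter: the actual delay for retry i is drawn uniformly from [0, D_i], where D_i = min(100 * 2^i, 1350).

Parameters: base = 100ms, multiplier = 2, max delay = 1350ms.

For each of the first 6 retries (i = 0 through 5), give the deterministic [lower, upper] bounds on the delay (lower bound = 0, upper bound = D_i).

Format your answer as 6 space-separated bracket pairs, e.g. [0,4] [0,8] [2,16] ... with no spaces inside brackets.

Computing bounds per retry:
  i=0: D_i=min(100*2^0,1350)=100, bounds=[0,100]
  i=1: D_i=min(100*2^1,1350)=200, bounds=[0,200]
  i=2: D_i=min(100*2^2,1350)=400, bounds=[0,400]
  i=3: D_i=min(100*2^3,1350)=800, bounds=[0,800]
  i=4: D_i=min(100*2^4,1350)=1350, bounds=[0,1350]
  i=5: D_i=min(100*2^5,1350)=1350, bounds=[0,1350]

Answer: [0,100] [0,200] [0,400] [0,800] [0,1350] [0,1350]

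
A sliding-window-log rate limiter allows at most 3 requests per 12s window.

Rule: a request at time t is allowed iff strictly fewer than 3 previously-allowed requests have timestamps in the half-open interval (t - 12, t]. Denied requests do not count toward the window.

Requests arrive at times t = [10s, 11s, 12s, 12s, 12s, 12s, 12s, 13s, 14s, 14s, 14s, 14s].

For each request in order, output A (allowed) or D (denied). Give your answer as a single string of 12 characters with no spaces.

Tracking allowed requests in the window:
  req#1 t=10s: ALLOW
  req#2 t=11s: ALLOW
  req#3 t=12s: ALLOW
  req#4 t=12s: DENY
  req#5 t=12s: DENY
  req#6 t=12s: DENY
  req#7 t=12s: DENY
  req#8 t=13s: DENY
  req#9 t=14s: DENY
  req#10 t=14s: DENY
  req#11 t=14s: DENY
  req#12 t=14s: DENY

Answer: AAADDDDDDDDD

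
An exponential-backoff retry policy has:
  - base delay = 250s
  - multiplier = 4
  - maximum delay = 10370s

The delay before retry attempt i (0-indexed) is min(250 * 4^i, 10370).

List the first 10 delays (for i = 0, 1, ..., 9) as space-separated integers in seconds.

Computing each delay:
  i=0: min(250*4^0, 10370) = 250
  i=1: min(250*4^1, 10370) = 1000
  i=2: min(250*4^2, 10370) = 4000
  i=3: min(250*4^3, 10370) = 10370
  i=4: min(250*4^4, 10370) = 10370
  i=5: min(250*4^5, 10370) = 10370
  i=6: min(250*4^6, 10370) = 10370
  i=7: min(250*4^7, 10370) = 10370
  i=8: min(250*4^8, 10370) = 10370
  i=9: min(250*4^9, 10370) = 10370

Answer: 250 1000 4000 10370 10370 10370 10370 10370 10370 10370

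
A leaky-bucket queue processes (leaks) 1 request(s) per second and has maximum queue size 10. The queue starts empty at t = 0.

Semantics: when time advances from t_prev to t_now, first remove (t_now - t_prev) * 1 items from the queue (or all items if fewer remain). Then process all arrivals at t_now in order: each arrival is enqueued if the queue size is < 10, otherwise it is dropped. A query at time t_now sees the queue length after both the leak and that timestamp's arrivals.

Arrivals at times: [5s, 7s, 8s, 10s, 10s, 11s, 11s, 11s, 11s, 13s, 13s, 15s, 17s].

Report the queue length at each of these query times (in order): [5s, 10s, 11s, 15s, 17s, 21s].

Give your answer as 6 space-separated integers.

Queue lengths at query times:
  query t=5s: backlog = 1
  query t=10s: backlog = 2
  query t=11s: backlog = 5
  query t=15s: backlog = 4
  query t=17s: backlog = 3
  query t=21s: backlog = 0

Answer: 1 2 5 4 3 0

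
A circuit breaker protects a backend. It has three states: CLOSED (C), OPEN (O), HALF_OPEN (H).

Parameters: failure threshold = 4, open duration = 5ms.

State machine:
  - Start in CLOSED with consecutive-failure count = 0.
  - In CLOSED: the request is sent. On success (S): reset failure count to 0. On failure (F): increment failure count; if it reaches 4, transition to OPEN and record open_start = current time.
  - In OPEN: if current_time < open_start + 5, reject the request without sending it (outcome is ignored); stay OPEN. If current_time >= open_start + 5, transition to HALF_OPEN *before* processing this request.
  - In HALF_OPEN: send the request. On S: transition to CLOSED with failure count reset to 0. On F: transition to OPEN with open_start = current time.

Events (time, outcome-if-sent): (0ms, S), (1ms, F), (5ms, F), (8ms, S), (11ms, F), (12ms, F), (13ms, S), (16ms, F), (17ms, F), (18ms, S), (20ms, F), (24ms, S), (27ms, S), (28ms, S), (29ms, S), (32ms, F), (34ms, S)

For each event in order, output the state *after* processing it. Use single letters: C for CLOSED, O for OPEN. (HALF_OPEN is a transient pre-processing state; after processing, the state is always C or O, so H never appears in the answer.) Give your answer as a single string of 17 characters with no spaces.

State after each event:
  event#1 t=0ms outcome=S: state=CLOSED
  event#2 t=1ms outcome=F: state=CLOSED
  event#3 t=5ms outcome=F: state=CLOSED
  event#4 t=8ms outcome=S: state=CLOSED
  event#5 t=11ms outcome=F: state=CLOSED
  event#6 t=12ms outcome=F: state=CLOSED
  event#7 t=13ms outcome=S: state=CLOSED
  event#8 t=16ms outcome=F: state=CLOSED
  event#9 t=17ms outcome=F: state=CLOSED
  event#10 t=18ms outcome=S: state=CLOSED
  event#11 t=20ms outcome=F: state=CLOSED
  event#12 t=24ms outcome=S: state=CLOSED
  event#13 t=27ms outcome=S: state=CLOSED
  event#14 t=28ms outcome=S: state=CLOSED
  event#15 t=29ms outcome=S: state=CLOSED
  event#16 t=32ms outcome=F: state=CLOSED
  event#17 t=34ms outcome=S: state=CLOSED

Answer: CCCCCCCCCCCCCCCCC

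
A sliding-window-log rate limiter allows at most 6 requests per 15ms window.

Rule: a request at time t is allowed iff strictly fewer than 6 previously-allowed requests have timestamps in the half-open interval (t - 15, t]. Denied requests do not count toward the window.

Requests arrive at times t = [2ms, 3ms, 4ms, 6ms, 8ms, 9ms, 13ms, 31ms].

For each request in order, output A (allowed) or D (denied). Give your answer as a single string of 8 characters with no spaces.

Answer: AAAAAADA

Derivation:
Tracking allowed requests in the window:
  req#1 t=2ms: ALLOW
  req#2 t=3ms: ALLOW
  req#3 t=4ms: ALLOW
  req#4 t=6ms: ALLOW
  req#5 t=8ms: ALLOW
  req#6 t=9ms: ALLOW
  req#7 t=13ms: DENY
  req#8 t=31ms: ALLOW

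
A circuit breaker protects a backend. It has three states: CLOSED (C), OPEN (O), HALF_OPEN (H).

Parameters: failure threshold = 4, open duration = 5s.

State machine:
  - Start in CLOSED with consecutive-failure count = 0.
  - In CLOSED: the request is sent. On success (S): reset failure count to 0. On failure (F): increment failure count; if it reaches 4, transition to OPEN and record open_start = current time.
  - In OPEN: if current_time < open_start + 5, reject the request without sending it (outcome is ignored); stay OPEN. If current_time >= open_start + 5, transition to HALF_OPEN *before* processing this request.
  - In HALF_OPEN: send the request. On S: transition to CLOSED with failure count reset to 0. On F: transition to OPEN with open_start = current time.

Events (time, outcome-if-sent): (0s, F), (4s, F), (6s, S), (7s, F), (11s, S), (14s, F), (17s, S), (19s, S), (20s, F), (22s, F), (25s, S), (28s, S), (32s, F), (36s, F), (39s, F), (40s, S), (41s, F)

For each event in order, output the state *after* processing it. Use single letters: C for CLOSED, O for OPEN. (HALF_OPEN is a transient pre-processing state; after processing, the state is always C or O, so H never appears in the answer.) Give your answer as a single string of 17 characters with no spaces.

Answer: CCCCCCCCCCCCCCCCC

Derivation:
State after each event:
  event#1 t=0s outcome=F: state=CLOSED
  event#2 t=4s outcome=F: state=CLOSED
  event#3 t=6s outcome=S: state=CLOSED
  event#4 t=7s outcome=F: state=CLOSED
  event#5 t=11s outcome=S: state=CLOSED
  event#6 t=14s outcome=F: state=CLOSED
  event#7 t=17s outcome=S: state=CLOSED
  event#8 t=19s outcome=S: state=CLOSED
  event#9 t=20s outcome=F: state=CLOSED
  event#10 t=22s outcome=F: state=CLOSED
  event#11 t=25s outcome=S: state=CLOSED
  event#12 t=28s outcome=S: state=CLOSED
  event#13 t=32s outcome=F: state=CLOSED
  event#14 t=36s outcome=F: state=CLOSED
  event#15 t=39s outcome=F: state=CLOSED
  event#16 t=40s outcome=S: state=CLOSED
  event#17 t=41s outcome=F: state=CLOSED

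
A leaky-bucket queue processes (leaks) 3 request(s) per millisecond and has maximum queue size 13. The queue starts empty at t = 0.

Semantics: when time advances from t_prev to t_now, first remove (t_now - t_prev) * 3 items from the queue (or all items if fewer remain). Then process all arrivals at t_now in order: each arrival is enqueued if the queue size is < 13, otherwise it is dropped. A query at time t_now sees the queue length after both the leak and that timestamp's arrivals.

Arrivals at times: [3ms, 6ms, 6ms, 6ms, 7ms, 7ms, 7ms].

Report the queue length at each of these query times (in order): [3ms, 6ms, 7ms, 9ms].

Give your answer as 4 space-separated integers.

Queue lengths at query times:
  query t=3ms: backlog = 1
  query t=6ms: backlog = 3
  query t=7ms: backlog = 3
  query t=9ms: backlog = 0

Answer: 1 3 3 0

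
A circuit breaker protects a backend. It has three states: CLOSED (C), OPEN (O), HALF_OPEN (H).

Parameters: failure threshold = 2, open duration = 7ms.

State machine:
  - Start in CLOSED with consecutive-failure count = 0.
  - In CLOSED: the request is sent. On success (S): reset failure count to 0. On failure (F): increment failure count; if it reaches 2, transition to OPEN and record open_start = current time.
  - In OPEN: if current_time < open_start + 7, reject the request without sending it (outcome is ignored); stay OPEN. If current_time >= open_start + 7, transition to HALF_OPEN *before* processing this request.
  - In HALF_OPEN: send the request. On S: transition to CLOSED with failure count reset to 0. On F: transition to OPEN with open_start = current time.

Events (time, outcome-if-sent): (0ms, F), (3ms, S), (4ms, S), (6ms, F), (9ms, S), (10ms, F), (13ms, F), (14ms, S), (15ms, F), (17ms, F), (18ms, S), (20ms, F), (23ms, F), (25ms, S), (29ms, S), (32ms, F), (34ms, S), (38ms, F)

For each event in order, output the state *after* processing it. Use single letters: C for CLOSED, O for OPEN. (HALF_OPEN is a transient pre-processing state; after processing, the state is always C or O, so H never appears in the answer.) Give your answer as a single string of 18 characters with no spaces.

Answer: CCCCCCOOOOOOOOCCCC

Derivation:
State after each event:
  event#1 t=0ms outcome=F: state=CLOSED
  event#2 t=3ms outcome=S: state=CLOSED
  event#3 t=4ms outcome=S: state=CLOSED
  event#4 t=6ms outcome=F: state=CLOSED
  event#5 t=9ms outcome=S: state=CLOSED
  event#6 t=10ms outcome=F: state=CLOSED
  event#7 t=13ms outcome=F: state=OPEN
  event#8 t=14ms outcome=S: state=OPEN
  event#9 t=15ms outcome=F: state=OPEN
  event#10 t=17ms outcome=F: state=OPEN
  event#11 t=18ms outcome=S: state=OPEN
  event#12 t=20ms outcome=F: state=OPEN
  event#13 t=23ms outcome=F: state=OPEN
  event#14 t=25ms outcome=S: state=OPEN
  event#15 t=29ms outcome=S: state=CLOSED
  event#16 t=32ms outcome=F: state=CLOSED
  event#17 t=34ms outcome=S: state=CLOSED
  event#18 t=38ms outcome=F: state=CLOSED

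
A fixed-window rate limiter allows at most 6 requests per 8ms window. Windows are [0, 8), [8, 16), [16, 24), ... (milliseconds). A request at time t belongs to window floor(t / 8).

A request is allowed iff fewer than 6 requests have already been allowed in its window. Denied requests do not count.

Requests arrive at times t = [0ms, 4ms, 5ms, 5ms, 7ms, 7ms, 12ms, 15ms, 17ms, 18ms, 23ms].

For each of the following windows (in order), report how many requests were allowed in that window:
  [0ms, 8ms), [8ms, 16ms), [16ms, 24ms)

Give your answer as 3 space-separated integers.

Answer: 6 2 3

Derivation:
Processing requests:
  req#1 t=0ms (window 0): ALLOW
  req#2 t=4ms (window 0): ALLOW
  req#3 t=5ms (window 0): ALLOW
  req#4 t=5ms (window 0): ALLOW
  req#5 t=7ms (window 0): ALLOW
  req#6 t=7ms (window 0): ALLOW
  req#7 t=12ms (window 1): ALLOW
  req#8 t=15ms (window 1): ALLOW
  req#9 t=17ms (window 2): ALLOW
  req#10 t=18ms (window 2): ALLOW
  req#11 t=23ms (window 2): ALLOW

Allowed counts by window: 6 2 3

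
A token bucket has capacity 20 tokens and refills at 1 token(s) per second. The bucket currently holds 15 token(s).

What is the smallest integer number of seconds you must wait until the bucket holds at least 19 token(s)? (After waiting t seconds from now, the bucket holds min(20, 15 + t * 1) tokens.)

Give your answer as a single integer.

Answer: 4

Derivation:
Need 15 + t * 1 >= 19, so t >= 4/1.
Smallest integer t = ceil(4/1) = 4.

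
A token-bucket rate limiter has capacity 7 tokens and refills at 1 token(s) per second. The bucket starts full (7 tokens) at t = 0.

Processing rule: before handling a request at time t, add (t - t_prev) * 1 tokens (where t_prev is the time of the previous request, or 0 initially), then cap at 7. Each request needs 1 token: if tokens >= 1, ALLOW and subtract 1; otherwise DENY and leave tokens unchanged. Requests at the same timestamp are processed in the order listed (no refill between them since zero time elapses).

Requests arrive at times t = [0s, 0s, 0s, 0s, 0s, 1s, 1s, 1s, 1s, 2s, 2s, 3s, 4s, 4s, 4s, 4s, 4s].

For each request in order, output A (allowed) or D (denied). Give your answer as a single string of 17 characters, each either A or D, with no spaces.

Answer: AAAAAAAADADAADDDD

Derivation:
Simulating step by step:
  req#1 t=0s: ALLOW
  req#2 t=0s: ALLOW
  req#3 t=0s: ALLOW
  req#4 t=0s: ALLOW
  req#5 t=0s: ALLOW
  req#6 t=1s: ALLOW
  req#7 t=1s: ALLOW
  req#8 t=1s: ALLOW
  req#9 t=1s: DENY
  req#10 t=2s: ALLOW
  req#11 t=2s: DENY
  req#12 t=3s: ALLOW
  req#13 t=4s: ALLOW
  req#14 t=4s: DENY
  req#15 t=4s: DENY
  req#16 t=4s: DENY
  req#17 t=4s: DENY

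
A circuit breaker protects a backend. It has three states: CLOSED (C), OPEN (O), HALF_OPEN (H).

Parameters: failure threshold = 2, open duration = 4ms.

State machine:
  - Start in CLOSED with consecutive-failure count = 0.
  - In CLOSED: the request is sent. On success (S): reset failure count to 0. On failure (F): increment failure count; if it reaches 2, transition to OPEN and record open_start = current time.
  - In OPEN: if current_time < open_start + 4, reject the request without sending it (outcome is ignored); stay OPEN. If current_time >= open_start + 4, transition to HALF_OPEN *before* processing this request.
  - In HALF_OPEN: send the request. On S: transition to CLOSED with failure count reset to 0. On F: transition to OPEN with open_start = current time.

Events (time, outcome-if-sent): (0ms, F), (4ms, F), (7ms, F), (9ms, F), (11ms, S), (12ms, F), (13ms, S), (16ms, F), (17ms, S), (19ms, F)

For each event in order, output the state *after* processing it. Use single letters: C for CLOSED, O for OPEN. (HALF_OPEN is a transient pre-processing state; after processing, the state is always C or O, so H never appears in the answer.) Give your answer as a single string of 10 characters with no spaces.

State after each event:
  event#1 t=0ms outcome=F: state=CLOSED
  event#2 t=4ms outcome=F: state=OPEN
  event#3 t=7ms outcome=F: state=OPEN
  event#4 t=9ms outcome=F: state=OPEN
  event#5 t=11ms outcome=S: state=OPEN
  event#6 t=12ms outcome=F: state=OPEN
  event#7 t=13ms outcome=S: state=CLOSED
  event#8 t=16ms outcome=F: state=CLOSED
  event#9 t=17ms outcome=S: state=CLOSED
  event#10 t=19ms outcome=F: state=CLOSED

Answer: COOOOOCCCC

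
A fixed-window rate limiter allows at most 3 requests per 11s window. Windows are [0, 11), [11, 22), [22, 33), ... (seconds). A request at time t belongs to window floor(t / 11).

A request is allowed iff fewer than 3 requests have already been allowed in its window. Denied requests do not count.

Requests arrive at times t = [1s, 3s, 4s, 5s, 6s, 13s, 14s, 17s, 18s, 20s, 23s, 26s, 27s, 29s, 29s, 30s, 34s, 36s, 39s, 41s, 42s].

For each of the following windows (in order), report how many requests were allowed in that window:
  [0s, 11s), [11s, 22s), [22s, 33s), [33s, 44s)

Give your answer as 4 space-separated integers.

Processing requests:
  req#1 t=1s (window 0): ALLOW
  req#2 t=3s (window 0): ALLOW
  req#3 t=4s (window 0): ALLOW
  req#4 t=5s (window 0): DENY
  req#5 t=6s (window 0): DENY
  req#6 t=13s (window 1): ALLOW
  req#7 t=14s (window 1): ALLOW
  req#8 t=17s (window 1): ALLOW
  req#9 t=18s (window 1): DENY
  req#10 t=20s (window 1): DENY
  req#11 t=23s (window 2): ALLOW
  req#12 t=26s (window 2): ALLOW
  req#13 t=27s (window 2): ALLOW
  req#14 t=29s (window 2): DENY
  req#15 t=29s (window 2): DENY
  req#16 t=30s (window 2): DENY
  req#17 t=34s (window 3): ALLOW
  req#18 t=36s (window 3): ALLOW
  req#19 t=39s (window 3): ALLOW
  req#20 t=41s (window 3): DENY
  req#21 t=42s (window 3): DENY

Allowed counts by window: 3 3 3 3

Answer: 3 3 3 3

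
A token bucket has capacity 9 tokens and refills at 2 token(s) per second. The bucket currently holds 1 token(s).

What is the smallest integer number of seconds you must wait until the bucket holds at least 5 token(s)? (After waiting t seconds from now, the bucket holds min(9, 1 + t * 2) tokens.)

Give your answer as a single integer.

Need 1 + t * 2 >= 5, so t >= 4/2.
Smallest integer t = ceil(4/2) = 2.

Answer: 2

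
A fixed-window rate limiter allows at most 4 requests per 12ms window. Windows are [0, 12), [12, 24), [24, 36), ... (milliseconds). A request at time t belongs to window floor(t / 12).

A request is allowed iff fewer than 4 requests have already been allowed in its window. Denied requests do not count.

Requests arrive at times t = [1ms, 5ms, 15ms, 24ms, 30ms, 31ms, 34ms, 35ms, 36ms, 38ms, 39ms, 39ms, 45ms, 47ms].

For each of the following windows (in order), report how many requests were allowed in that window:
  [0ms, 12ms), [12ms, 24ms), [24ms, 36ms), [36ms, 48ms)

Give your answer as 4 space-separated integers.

Processing requests:
  req#1 t=1ms (window 0): ALLOW
  req#2 t=5ms (window 0): ALLOW
  req#3 t=15ms (window 1): ALLOW
  req#4 t=24ms (window 2): ALLOW
  req#5 t=30ms (window 2): ALLOW
  req#6 t=31ms (window 2): ALLOW
  req#7 t=34ms (window 2): ALLOW
  req#8 t=35ms (window 2): DENY
  req#9 t=36ms (window 3): ALLOW
  req#10 t=38ms (window 3): ALLOW
  req#11 t=39ms (window 3): ALLOW
  req#12 t=39ms (window 3): ALLOW
  req#13 t=45ms (window 3): DENY
  req#14 t=47ms (window 3): DENY

Allowed counts by window: 2 1 4 4

Answer: 2 1 4 4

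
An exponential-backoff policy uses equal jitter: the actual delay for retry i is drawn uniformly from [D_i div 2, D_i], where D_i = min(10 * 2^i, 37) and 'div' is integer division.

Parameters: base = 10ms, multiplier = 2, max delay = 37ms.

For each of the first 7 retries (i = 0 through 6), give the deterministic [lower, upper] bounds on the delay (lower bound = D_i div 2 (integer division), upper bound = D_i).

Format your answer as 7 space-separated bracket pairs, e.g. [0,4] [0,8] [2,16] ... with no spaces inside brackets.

Answer: [5,10] [10,20] [18,37] [18,37] [18,37] [18,37] [18,37]

Derivation:
Computing bounds per retry:
  i=0: D_i=min(10*2^0,37)=10, bounds=[5,10]
  i=1: D_i=min(10*2^1,37)=20, bounds=[10,20]
  i=2: D_i=min(10*2^2,37)=37, bounds=[18,37]
  i=3: D_i=min(10*2^3,37)=37, bounds=[18,37]
  i=4: D_i=min(10*2^4,37)=37, bounds=[18,37]
  i=5: D_i=min(10*2^5,37)=37, bounds=[18,37]
  i=6: D_i=min(10*2^6,37)=37, bounds=[18,37]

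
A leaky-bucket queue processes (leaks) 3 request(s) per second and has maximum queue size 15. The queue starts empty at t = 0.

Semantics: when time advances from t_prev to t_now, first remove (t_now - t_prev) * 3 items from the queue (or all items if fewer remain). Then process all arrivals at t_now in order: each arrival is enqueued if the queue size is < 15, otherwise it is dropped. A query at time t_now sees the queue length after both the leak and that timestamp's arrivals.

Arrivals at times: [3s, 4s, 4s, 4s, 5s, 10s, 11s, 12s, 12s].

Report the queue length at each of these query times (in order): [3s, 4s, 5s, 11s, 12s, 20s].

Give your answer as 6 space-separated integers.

Answer: 1 3 1 1 2 0

Derivation:
Queue lengths at query times:
  query t=3s: backlog = 1
  query t=4s: backlog = 3
  query t=5s: backlog = 1
  query t=11s: backlog = 1
  query t=12s: backlog = 2
  query t=20s: backlog = 0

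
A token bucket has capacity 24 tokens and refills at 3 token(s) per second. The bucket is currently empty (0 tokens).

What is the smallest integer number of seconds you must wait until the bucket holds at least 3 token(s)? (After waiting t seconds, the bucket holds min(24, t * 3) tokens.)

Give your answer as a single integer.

Answer: 1

Derivation:
Need t * 3 >= 3, so t >= 3/3.
Smallest integer t = ceil(3/3) = 1.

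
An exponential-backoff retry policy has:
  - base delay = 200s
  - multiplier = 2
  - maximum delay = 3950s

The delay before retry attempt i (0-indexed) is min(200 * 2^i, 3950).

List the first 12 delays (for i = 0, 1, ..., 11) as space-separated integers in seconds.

Answer: 200 400 800 1600 3200 3950 3950 3950 3950 3950 3950 3950

Derivation:
Computing each delay:
  i=0: min(200*2^0, 3950) = 200
  i=1: min(200*2^1, 3950) = 400
  i=2: min(200*2^2, 3950) = 800
  i=3: min(200*2^3, 3950) = 1600
  i=4: min(200*2^4, 3950) = 3200
  i=5: min(200*2^5, 3950) = 3950
  i=6: min(200*2^6, 3950) = 3950
  i=7: min(200*2^7, 3950) = 3950
  i=8: min(200*2^8, 3950) = 3950
  i=9: min(200*2^9, 3950) = 3950
  i=10: min(200*2^10, 3950) = 3950
  i=11: min(200*2^11, 3950) = 3950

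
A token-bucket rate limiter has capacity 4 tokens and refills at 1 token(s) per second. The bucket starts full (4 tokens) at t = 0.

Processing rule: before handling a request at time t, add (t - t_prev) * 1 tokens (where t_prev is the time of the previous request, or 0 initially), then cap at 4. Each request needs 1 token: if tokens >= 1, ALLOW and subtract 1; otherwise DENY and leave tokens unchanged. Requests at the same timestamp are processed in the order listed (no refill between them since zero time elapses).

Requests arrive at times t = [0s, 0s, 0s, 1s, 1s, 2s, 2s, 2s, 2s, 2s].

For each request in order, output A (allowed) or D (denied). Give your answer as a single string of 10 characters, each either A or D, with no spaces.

Simulating step by step:
  req#1 t=0s: ALLOW
  req#2 t=0s: ALLOW
  req#3 t=0s: ALLOW
  req#4 t=1s: ALLOW
  req#5 t=1s: ALLOW
  req#6 t=2s: ALLOW
  req#7 t=2s: DENY
  req#8 t=2s: DENY
  req#9 t=2s: DENY
  req#10 t=2s: DENY

Answer: AAAAAADDDD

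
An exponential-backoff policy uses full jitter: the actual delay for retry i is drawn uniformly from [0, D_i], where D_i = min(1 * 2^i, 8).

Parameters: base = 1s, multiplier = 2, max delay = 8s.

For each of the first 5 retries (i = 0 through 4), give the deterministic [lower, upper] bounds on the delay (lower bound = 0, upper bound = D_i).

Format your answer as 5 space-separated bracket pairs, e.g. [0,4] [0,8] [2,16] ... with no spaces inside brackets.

Answer: [0,1] [0,2] [0,4] [0,8] [0,8]

Derivation:
Computing bounds per retry:
  i=0: D_i=min(1*2^0,8)=1, bounds=[0,1]
  i=1: D_i=min(1*2^1,8)=2, bounds=[0,2]
  i=2: D_i=min(1*2^2,8)=4, bounds=[0,4]
  i=3: D_i=min(1*2^3,8)=8, bounds=[0,8]
  i=4: D_i=min(1*2^4,8)=8, bounds=[0,8]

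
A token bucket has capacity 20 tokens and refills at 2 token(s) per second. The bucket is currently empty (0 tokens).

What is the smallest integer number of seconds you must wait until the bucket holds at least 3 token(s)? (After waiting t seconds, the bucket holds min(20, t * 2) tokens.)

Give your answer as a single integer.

Answer: 2

Derivation:
Need t * 2 >= 3, so t >= 3/2.
Smallest integer t = ceil(3/2) = 2.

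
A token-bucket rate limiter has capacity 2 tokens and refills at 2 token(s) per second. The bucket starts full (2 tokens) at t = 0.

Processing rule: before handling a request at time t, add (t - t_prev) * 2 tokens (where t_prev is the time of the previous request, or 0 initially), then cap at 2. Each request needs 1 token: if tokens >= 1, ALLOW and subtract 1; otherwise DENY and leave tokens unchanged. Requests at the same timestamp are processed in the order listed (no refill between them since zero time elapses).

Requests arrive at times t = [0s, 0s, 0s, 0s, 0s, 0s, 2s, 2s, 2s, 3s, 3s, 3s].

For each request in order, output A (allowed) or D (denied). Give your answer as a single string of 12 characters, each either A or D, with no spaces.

Simulating step by step:
  req#1 t=0s: ALLOW
  req#2 t=0s: ALLOW
  req#3 t=0s: DENY
  req#4 t=0s: DENY
  req#5 t=0s: DENY
  req#6 t=0s: DENY
  req#7 t=2s: ALLOW
  req#8 t=2s: ALLOW
  req#9 t=2s: DENY
  req#10 t=3s: ALLOW
  req#11 t=3s: ALLOW
  req#12 t=3s: DENY

Answer: AADDDDAADAAD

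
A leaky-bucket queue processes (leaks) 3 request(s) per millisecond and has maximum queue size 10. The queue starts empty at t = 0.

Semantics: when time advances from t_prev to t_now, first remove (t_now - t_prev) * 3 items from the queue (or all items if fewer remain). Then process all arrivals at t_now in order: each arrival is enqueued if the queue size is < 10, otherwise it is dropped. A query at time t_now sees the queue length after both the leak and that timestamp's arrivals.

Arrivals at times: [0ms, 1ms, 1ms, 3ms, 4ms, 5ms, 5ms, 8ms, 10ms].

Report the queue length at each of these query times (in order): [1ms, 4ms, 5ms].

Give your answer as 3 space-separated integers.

Queue lengths at query times:
  query t=1ms: backlog = 2
  query t=4ms: backlog = 1
  query t=5ms: backlog = 2

Answer: 2 1 2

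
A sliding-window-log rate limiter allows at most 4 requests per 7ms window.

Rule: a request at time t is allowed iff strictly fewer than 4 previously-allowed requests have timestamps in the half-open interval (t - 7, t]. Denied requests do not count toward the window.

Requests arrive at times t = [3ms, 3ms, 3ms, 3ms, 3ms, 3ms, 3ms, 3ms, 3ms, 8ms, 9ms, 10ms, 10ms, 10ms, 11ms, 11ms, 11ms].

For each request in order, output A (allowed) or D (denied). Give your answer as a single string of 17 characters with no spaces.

Tracking allowed requests in the window:
  req#1 t=3ms: ALLOW
  req#2 t=3ms: ALLOW
  req#3 t=3ms: ALLOW
  req#4 t=3ms: ALLOW
  req#5 t=3ms: DENY
  req#6 t=3ms: DENY
  req#7 t=3ms: DENY
  req#8 t=3ms: DENY
  req#9 t=3ms: DENY
  req#10 t=8ms: DENY
  req#11 t=9ms: DENY
  req#12 t=10ms: ALLOW
  req#13 t=10ms: ALLOW
  req#14 t=10ms: ALLOW
  req#15 t=11ms: ALLOW
  req#16 t=11ms: DENY
  req#17 t=11ms: DENY

Answer: AAAADDDDDDDAAAADD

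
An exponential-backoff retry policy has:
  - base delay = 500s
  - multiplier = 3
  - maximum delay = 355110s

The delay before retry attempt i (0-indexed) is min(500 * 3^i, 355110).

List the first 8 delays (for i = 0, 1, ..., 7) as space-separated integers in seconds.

Answer: 500 1500 4500 13500 40500 121500 355110 355110

Derivation:
Computing each delay:
  i=0: min(500*3^0, 355110) = 500
  i=1: min(500*3^1, 355110) = 1500
  i=2: min(500*3^2, 355110) = 4500
  i=3: min(500*3^3, 355110) = 13500
  i=4: min(500*3^4, 355110) = 40500
  i=5: min(500*3^5, 355110) = 121500
  i=6: min(500*3^6, 355110) = 355110
  i=7: min(500*3^7, 355110) = 355110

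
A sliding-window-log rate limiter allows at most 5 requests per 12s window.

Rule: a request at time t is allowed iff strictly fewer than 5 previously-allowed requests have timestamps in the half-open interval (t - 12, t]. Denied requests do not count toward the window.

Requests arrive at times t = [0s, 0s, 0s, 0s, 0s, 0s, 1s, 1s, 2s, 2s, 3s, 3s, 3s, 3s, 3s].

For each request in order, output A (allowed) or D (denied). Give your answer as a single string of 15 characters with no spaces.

Tracking allowed requests in the window:
  req#1 t=0s: ALLOW
  req#2 t=0s: ALLOW
  req#3 t=0s: ALLOW
  req#4 t=0s: ALLOW
  req#5 t=0s: ALLOW
  req#6 t=0s: DENY
  req#7 t=1s: DENY
  req#8 t=1s: DENY
  req#9 t=2s: DENY
  req#10 t=2s: DENY
  req#11 t=3s: DENY
  req#12 t=3s: DENY
  req#13 t=3s: DENY
  req#14 t=3s: DENY
  req#15 t=3s: DENY

Answer: AAAAADDDDDDDDDD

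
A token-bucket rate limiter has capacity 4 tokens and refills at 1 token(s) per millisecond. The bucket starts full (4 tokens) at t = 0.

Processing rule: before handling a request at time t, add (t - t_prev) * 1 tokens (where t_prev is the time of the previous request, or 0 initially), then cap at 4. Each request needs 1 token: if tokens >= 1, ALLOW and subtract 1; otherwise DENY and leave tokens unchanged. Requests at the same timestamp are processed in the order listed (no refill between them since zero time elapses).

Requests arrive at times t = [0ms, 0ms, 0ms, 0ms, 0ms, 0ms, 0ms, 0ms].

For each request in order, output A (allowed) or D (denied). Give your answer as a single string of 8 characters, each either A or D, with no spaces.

Simulating step by step:
  req#1 t=0ms: ALLOW
  req#2 t=0ms: ALLOW
  req#3 t=0ms: ALLOW
  req#4 t=0ms: ALLOW
  req#5 t=0ms: DENY
  req#6 t=0ms: DENY
  req#7 t=0ms: DENY
  req#8 t=0ms: DENY

Answer: AAAADDDD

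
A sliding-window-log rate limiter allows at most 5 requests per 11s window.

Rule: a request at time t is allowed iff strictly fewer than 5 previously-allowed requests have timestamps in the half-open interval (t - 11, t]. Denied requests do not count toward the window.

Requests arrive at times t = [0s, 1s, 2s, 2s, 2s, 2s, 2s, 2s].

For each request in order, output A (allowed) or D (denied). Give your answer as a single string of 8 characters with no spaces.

Tracking allowed requests in the window:
  req#1 t=0s: ALLOW
  req#2 t=1s: ALLOW
  req#3 t=2s: ALLOW
  req#4 t=2s: ALLOW
  req#5 t=2s: ALLOW
  req#6 t=2s: DENY
  req#7 t=2s: DENY
  req#8 t=2s: DENY

Answer: AAAAADDD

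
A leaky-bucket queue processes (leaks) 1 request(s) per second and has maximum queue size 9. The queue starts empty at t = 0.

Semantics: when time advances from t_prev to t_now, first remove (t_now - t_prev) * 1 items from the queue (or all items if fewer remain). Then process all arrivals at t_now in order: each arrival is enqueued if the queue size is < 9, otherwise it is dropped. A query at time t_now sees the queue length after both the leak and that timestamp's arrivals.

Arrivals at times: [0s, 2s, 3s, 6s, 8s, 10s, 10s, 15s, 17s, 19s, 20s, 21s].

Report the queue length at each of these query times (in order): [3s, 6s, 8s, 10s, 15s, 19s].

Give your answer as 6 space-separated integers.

Answer: 1 1 1 2 1 1

Derivation:
Queue lengths at query times:
  query t=3s: backlog = 1
  query t=6s: backlog = 1
  query t=8s: backlog = 1
  query t=10s: backlog = 2
  query t=15s: backlog = 1
  query t=19s: backlog = 1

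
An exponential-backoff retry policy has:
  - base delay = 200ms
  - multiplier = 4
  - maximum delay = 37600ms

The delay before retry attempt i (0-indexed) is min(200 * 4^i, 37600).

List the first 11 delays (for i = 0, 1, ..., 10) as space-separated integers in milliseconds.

Answer: 200 800 3200 12800 37600 37600 37600 37600 37600 37600 37600

Derivation:
Computing each delay:
  i=0: min(200*4^0, 37600) = 200
  i=1: min(200*4^1, 37600) = 800
  i=2: min(200*4^2, 37600) = 3200
  i=3: min(200*4^3, 37600) = 12800
  i=4: min(200*4^4, 37600) = 37600
  i=5: min(200*4^5, 37600) = 37600
  i=6: min(200*4^6, 37600) = 37600
  i=7: min(200*4^7, 37600) = 37600
  i=8: min(200*4^8, 37600) = 37600
  i=9: min(200*4^9, 37600) = 37600
  i=10: min(200*4^10, 37600) = 37600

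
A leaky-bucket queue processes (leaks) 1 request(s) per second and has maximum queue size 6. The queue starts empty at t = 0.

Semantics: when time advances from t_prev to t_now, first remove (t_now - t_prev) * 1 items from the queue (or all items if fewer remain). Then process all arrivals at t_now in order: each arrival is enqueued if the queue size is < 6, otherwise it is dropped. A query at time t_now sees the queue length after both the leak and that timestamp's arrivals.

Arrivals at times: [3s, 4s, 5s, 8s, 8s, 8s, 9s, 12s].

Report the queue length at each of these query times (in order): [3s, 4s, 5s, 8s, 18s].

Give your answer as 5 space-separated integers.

Answer: 1 1 1 3 0

Derivation:
Queue lengths at query times:
  query t=3s: backlog = 1
  query t=4s: backlog = 1
  query t=5s: backlog = 1
  query t=8s: backlog = 3
  query t=18s: backlog = 0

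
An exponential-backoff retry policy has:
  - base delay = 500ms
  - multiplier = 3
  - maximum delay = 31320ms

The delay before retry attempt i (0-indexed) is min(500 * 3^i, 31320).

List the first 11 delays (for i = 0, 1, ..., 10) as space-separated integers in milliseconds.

Answer: 500 1500 4500 13500 31320 31320 31320 31320 31320 31320 31320

Derivation:
Computing each delay:
  i=0: min(500*3^0, 31320) = 500
  i=1: min(500*3^1, 31320) = 1500
  i=2: min(500*3^2, 31320) = 4500
  i=3: min(500*3^3, 31320) = 13500
  i=4: min(500*3^4, 31320) = 31320
  i=5: min(500*3^5, 31320) = 31320
  i=6: min(500*3^6, 31320) = 31320
  i=7: min(500*3^7, 31320) = 31320
  i=8: min(500*3^8, 31320) = 31320
  i=9: min(500*3^9, 31320) = 31320
  i=10: min(500*3^10, 31320) = 31320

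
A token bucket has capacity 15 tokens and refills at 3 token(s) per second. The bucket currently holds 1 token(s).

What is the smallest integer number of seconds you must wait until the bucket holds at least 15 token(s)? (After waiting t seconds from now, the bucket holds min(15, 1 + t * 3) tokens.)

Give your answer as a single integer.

Answer: 5

Derivation:
Need 1 + t * 3 >= 15, so t >= 14/3.
Smallest integer t = ceil(14/3) = 5.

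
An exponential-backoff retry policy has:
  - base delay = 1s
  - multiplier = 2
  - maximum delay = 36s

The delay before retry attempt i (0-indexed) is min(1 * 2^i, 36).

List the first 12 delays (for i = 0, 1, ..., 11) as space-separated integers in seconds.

Computing each delay:
  i=0: min(1*2^0, 36) = 1
  i=1: min(1*2^1, 36) = 2
  i=2: min(1*2^2, 36) = 4
  i=3: min(1*2^3, 36) = 8
  i=4: min(1*2^4, 36) = 16
  i=5: min(1*2^5, 36) = 32
  i=6: min(1*2^6, 36) = 36
  i=7: min(1*2^7, 36) = 36
  i=8: min(1*2^8, 36) = 36
  i=9: min(1*2^9, 36) = 36
  i=10: min(1*2^10, 36) = 36
  i=11: min(1*2^11, 36) = 36

Answer: 1 2 4 8 16 32 36 36 36 36 36 36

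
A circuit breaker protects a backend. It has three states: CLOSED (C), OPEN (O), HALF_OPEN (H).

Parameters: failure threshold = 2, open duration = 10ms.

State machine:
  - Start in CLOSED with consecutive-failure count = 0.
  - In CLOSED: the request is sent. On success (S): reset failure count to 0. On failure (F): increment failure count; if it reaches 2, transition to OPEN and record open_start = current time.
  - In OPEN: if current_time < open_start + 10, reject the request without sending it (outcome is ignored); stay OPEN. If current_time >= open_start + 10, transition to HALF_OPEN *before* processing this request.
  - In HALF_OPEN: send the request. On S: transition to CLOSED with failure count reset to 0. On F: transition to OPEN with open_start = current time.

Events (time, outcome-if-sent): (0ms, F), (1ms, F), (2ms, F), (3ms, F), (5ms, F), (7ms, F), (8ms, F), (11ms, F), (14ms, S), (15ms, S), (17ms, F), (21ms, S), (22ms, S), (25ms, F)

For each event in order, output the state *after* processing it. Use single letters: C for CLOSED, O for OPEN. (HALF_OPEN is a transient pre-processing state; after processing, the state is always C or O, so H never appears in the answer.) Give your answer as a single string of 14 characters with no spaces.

Answer: COOOOOOOOOOCCC

Derivation:
State after each event:
  event#1 t=0ms outcome=F: state=CLOSED
  event#2 t=1ms outcome=F: state=OPEN
  event#3 t=2ms outcome=F: state=OPEN
  event#4 t=3ms outcome=F: state=OPEN
  event#5 t=5ms outcome=F: state=OPEN
  event#6 t=7ms outcome=F: state=OPEN
  event#7 t=8ms outcome=F: state=OPEN
  event#8 t=11ms outcome=F: state=OPEN
  event#9 t=14ms outcome=S: state=OPEN
  event#10 t=15ms outcome=S: state=OPEN
  event#11 t=17ms outcome=F: state=OPEN
  event#12 t=21ms outcome=S: state=CLOSED
  event#13 t=22ms outcome=S: state=CLOSED
  event#14 t=25ms outcome=F: state=CLOSED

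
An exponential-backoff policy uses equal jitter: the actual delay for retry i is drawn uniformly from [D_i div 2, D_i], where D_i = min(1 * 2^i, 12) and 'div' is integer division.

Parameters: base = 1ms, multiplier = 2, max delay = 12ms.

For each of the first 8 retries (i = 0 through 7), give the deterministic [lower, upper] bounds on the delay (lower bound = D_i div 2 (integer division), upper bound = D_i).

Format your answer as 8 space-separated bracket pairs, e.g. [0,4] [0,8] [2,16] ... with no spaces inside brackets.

Computing bounds per retry:
  i=0: D_i=min(1*2^0,12)=1, bounds=[0,1]
  i=1: D_i=min(1*2^1,12)=2, bounds=[1,2]
  i=2: D_i=min(1*2^2,12)=4, bounds=[2,4]
  i=3: D_i=min(1*2^3,12)=8, bounds=[4,8]
  i=4: D_i=min(1*2^4,12)=12, bounds=[6,12]
  i=5: D_i=min(1*2^5,12)=12, bounds=[6,12]
  i=6: D_i=min(1*2^6,12)=12, bounds=[6,12]
  i=7: D_i=min(1*2^7,12)=12, bounds=[6,12]

Answer: [0,1] [1,2] [2,4] [4,8] [6,12] [6,12] [6,12] [6,12]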